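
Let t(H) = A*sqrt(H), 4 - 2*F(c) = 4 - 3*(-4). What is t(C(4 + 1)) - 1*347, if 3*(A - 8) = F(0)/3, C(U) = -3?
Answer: -347 + 22*I*sqrt(3)/3 ≈ -347.0 + 12.702*I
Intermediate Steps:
F(c) = -6 (F(c) = 2 - (4 - 3*(-4))/2 = 2 - (4 + 12)/2 = 2 - 1/2*16 = 2 - 8 = -6)
A = 22/3 (A = 8 + (-6/3)/3 = 8 + (-6*1/3)/3 = 8 + (1/3)*(-2) = 8 - 2/3 = 22/3 ≈ 7.3333)
t(H) = 22*sqrt(H)/3
t(C(4 + 1)) - 1*347 = 22*sqrt(-3)/3 - 1*347 = 22*(I*sqrt(3))/3 - 347 = 22*I*sqrt(3)/3 - 347 = -347 + 22*I*sqrt(3)/3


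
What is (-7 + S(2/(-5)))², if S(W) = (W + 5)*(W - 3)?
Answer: 320356/625 ≈ 512.57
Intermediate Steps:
S(W) = (-3 + W)*(5 + W) (S(W) = (5 + W)*(-3 + W) = (-3 + W)*(5 + W))
(-7 + S(2/(-5)))² = (-7 + (-15 + (2/(-5))² + 2*(2/(-5))))² = (-7 + (-15 + (2*(-⅕))² + 2*(2*(-⅕))))² = (-7 + (-15 + (-⅖)² + 2*(-⅖)))² = (-7 + (-15 + 4/25 - ⅘))² = (-7 - 391/25)² = (-566/25)² = 320356/625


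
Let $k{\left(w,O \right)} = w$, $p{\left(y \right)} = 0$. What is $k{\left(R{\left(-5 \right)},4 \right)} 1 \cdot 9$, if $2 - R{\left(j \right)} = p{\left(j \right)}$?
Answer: $18$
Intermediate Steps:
$R{\left(j \right)} = 2$ ($R{\left(j \right)} = 2 - 0 = 2 + 0 = 2$)
$k{\left(R{\left(-5 \right)},4 \right)} 1 \cdot 9 = 2 \cdot 1 \cdot 9 = 2 \cdot 9 = 18$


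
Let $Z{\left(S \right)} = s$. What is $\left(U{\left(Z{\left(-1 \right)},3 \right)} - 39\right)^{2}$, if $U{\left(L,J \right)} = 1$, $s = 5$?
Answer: $1444$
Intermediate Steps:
$Z{\left(S \right)} = 5$
$\left(U{\left(Z{\left(-1 \right)},3 \right)} - 39\right)^{2} = \left(1 - 39\right)^{2} = \left(-38\right)^{2} = 1444$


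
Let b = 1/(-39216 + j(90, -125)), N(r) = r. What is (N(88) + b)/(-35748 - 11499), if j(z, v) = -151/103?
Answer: -118489003/63616494851 ≈ -0.0018626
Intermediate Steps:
j(z, v) = -151/103 (j(z, v) = -151*1/103 = -151/103)
b = -103/4039399 (b = 1/(-39216 - 151/103) = 1/(-4039399/103) = -103/4039399 ≈ -2.5499e-5)
(N(88) + b)/(-35748 - 11499) = (88 - 103/4039399)/(-35748 - 11499) = (355467009/4039399)/(-47247) = (355467009/4039399)*(-1/47247) = -118489003/63616494851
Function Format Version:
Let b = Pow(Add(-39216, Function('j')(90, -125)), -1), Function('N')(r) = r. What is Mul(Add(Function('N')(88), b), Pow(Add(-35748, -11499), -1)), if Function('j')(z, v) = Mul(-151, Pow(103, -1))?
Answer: Rational(-118489003, 63616494851) ≈ -0.0018626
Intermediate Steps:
Function('j')(z, v) = Rational(-151, 103) (Function('j')(z, v) = Mul(-151, Rational(1, 103)) = Rational(-151, 103))
b = Rational(-103, 4039399) (b = Pow(Add(-39216, Rational(-151, 103)), -1) = Pow(Rational(-4039399, 103), -1) = Rational(-103, 4039399) ≈ -2.5499e-5)
Mul(Add(Function('N')(88), b), Pow(Add(-35748, -11499), -1)) = Mul(Add(88, Rational(-103, 4039399)), Pow(Add(-35748, -11499), -1)) = Mul(Rational(355467009, 4039399), Pow(-47247, -1)) = Mul(Rational(355467009, 4039399), Rational(-1, 47247)) = Rational(-118489003, 63616494851)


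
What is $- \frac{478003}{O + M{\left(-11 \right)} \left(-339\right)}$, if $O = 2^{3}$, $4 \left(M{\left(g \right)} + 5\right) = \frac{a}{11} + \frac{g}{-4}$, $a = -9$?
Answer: $- \frac{84128528}{270913} \approx -310.54$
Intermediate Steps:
$M{\left(g \right)} = - \frac{229}{44} - \frac{g}{16}$ ($M{\left(g \right)} = -5 + \frac{- \frac{9}{11} + \frac{g}{-4}}{4} = -5 + \frac{\left(-9\right) \frac{1}{11} + g \left(- \frac{1}{4}\right)}{4} = -5 + \frac{- \frac{9}{11} - \frac{g}{4}}{4} = -5 - \left(\frac{9}{44} + \frac{g}{16}\right) = - \frac{229}{44} - \frac{g}{16}$)
$O = 8$
$- \frac{478003}{O + M{\left(-11 \right)} \left(-339\right)} = - \frac{478003}{8 + \left(- \frac{229}{44} - - \frac{11}{16}\right) \left(-339\right)} = - \frac{478003}{8 + \left(- \frac{229}{44} + \frac{11}{16}\right) \left(-339\right)} = - \frac{478003}{8 - - \frac{269505}{176}} = - \frac{478003}{8 + \frac{269505}{176}} = - \frac{478003}{\frac{270913}{176}} = \left(-478003\right) \frac{176}{270913} = - \frac{84128528}{270913}$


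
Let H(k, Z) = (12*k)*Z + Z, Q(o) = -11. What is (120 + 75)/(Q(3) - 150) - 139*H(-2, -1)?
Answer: -514912/161 ≈ -3198.2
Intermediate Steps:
H(k, Z) = Z + 12*Z*k (H(k, Z) = 12*Z*k + Z = Z + 12*Z*k)
(120 + 75)/(Q(3) - 150) - 139*H(-2, -1) = (120 + 75)/(-11 - 150) - (-139)*(1 + 12*(-2)) = 195/(-161) - (-139)*(1 - 24) = 195*(-1/161) - (-139)*(-23) = -195/161 - 139*23 = -195/161 - 3197 = -514912/161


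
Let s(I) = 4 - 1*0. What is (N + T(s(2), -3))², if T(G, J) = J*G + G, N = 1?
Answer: 49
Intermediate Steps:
s(I) = 4 (s(I) = 4 + 0 = 4)
T(G, J) = G + G*J (T(G, J) = G*J + G = G + G*J)
(N + T(s(2), -3))² = (1 + 4*(1 - 3))² = (1 + 4*(-2))² = (1 - 8)² = (-7)² = 49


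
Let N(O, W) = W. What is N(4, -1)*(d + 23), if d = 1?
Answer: -24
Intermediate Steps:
N(4, -1)*(d + 23) = -(1 + 23) = -1*24 = -24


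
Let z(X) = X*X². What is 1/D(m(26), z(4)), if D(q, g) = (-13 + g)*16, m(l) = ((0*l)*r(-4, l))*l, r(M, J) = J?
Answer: 1/816 ≈ 0.0012255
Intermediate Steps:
z(X) = X³
m(l) = 0 (m(l) = ((0*l)*l)*l = (0*l)*l = 0*l = 0)
D(q, g) = -208 + 16*g
1/D(m(26), z(4)) = 1/(-208 + 16*4³) = 1/(-208 + 16*64) = 1/(-208 + 1024) = 1/816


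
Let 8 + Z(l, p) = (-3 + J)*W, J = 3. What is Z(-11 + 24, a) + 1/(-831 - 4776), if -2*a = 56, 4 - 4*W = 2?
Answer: -44857/5607 ≈ -8.0002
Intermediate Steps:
W = 1/2 (W = 1 - 1/4*2 = 1 - 1/2 = 1/2 ≈ 0.50000)
a = -28 (a = -1/2*56 = -28)
Z(l, p) = -8 (Z(l, p) = -8 + (-3 + 3)*(1/2) = -8 + 0*(1/2) = -8 + 0 = -8)
Z(-11 + 24, a) + 1/(-831 - 4776) = -8 + 1/(-831 - 4776) = -8 + 1/(-5607) = -8 - 1/5607 = -44857/5607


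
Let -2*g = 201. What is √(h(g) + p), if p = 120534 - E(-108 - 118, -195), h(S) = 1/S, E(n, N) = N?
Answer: √4877571927/201 ≈ 347.46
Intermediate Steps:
g = -201/2 (g = -½*201 = -201/2 ≈ -100.50)
p = 120729 (p = 120534 - 1*(-195) = 120534 + 195 = 120729)
√(h(g) + p) = √(1/(-201/2) + 120729) = √(-2/201 + 120729) = √(24266527/201) = √4877571927/201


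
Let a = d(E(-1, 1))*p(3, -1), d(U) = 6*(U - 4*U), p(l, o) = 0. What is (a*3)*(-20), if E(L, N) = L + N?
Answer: 0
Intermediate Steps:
d(U) = -18*U (d(U) = 6*(-3*U) = -18*U)
a = 0 (a = -18*(-1 + 1)*0 = -18*0*0 = 0*0 = 0)
(a*3)*(-20) = (0*3)*(-20) = 0*(-20) = 0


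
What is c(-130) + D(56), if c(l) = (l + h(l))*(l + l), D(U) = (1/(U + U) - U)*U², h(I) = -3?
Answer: -141008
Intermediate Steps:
D(U) = U²*(1/(2*U) - U) (D(U) = (1/(2*U) - U)*U² = U²*(1/(2*U) - U))
c(l) = 2*l*(-3 + l) (c(l) = (l - 3)*(l + l) = (-3 + l)*(2*l) = 2*l*(-3 + l))
c(-130) + D(56) = 2*(-130)*(-3 - 130) + ((½)*56 - 1*56³) = 2*(-130)*(-133) + (28 - 1*175616) = 34580 + (28 - 175616) = 34580 - 175588 = -141008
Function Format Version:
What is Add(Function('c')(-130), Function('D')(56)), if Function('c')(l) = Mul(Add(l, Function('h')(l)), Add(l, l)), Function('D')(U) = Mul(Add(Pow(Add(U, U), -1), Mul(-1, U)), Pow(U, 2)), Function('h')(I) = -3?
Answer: -141008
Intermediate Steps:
Function('D')(U) = Mul(Pow(U, 2), Add(Mul(Rational(1, 2), Pow(U, -1)), Mul(-1, U))) (Function('D')(U) = Mul(Add(Pow(Mul(2, U), -1), Mul(-1, U)), Pow(U, 2)) = Mul(Add(Mul(Rational(1, 2), Pow(U, -1)), Mul(-1, U)), Pow(U, 2)) = Mul(Pow(U, 2), Add(Mul(Rational(1, 2), Pow(U, -1)), Mul(-1, U))))
Function('c')(l) = Mul(2, l, Add(-3, l)) (Function('c')(l) = Mul(Add(l, -3), Add(l, l)) = Mul(Add(-3, l), Mul(2, l)) = Mul(2, l, Add(-3, l)))
Add(Function('c')(-130), Function('D')(56)) = Add(Mul(2, -130, Add(-3, -130)), Add(Mul(Rational(1, 2), 56), Mul(-1, Pow(56, 3)))) = Add(Mul(2, -130, -133), Add(28, Mul(-1, 175616))) = Add(34580, Add(28, -175616)) = Add(34580, -175588) = -141008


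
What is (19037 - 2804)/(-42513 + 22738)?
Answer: -2319/2825 ≈ -0.82088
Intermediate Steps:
(19037 - 2804)/(-42513 + 22738) = 16233/(-19775) = 16233*(-1/19775) = -2319/2825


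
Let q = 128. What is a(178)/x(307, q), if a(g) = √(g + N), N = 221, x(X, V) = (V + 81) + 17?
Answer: √399/226 ≈ 0.088385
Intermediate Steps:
x(X, V) = 98 + V (x(X, V) = (81 + V) + 17 = 98 + V)
a(g) = √(221 + g) (a(g) = √(g + 221) = √(221 + g))
a(178)/x(307, q) = √(221 + 178)/(98 + 128) = √399/226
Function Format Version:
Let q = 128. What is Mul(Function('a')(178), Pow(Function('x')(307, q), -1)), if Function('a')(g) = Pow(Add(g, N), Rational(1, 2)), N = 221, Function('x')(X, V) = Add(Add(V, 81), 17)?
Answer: Mul(Rational(1, 226), Pow(399, Rational(1, 2))) ≈ 0.088385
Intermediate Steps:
Function('x')(X, V) = Add(98, V) (Function('x')(X, V) = Add(Add(81, V), 17) = Add(98, V))
Function('a')(g) = Pow(Add(221, g), Rational(1, 2)) (Function('a')(g) = Pow(Add(g, 221), Rational(1, 2)) = Pow(Add(221, g), Rational(1, 2)))
Mul(Function('a')(178), Pow(Function('x')(307, q), -1)) = Mul(Pow(Add(221, 178), Rational(1, 2)), Pow(Add(98, 128), -1)) = Mul(Pow(399, Rational(1, 2)), Pow(226, -1)) = Mul(Pow(399, Rational(1, 2)), Rational(1, 226)) = Mul(Rational(1, 226), Pow(399, Rational(1, 2)))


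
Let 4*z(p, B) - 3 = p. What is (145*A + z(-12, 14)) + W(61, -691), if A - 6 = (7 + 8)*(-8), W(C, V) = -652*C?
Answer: -225217/4 ≈ -56304.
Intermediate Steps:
z(p, B) = ¾ + p/4
A = -114 (A = 6 + (7 + 8)*(-8) = 6 + 15*(-8) = 6 - 120 = -114)
(145*A + z(-12, 14)) + W(61, -691) = (145*(-114) + (¾ + (¼)*(-12))) - 652*61 = (-16530 + (¾ - 3)) - 39772 = (-16530 - 9/4) - 39772 = -66129/4 - 39772 = -225217/4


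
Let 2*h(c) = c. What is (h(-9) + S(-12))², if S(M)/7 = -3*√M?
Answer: -21087/4 + 378*I*√3 ≈ -5271.8 + 654.71*I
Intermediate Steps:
S(M) = -21*√M (S(M) = 7*(-3*√M) = -21*√M)
h(c) = c/2
(h(-9) + S(-12))² = ((½)*(-9) - 42*I*√3)² = (-9/2 - 42*I*√3)²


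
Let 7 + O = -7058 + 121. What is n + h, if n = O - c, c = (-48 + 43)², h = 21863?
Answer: 14894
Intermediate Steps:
c = 25 (c = (-5)² = 25)
O = -6944 (O = -7 + (-7058 + 121) = -7 - 6937 = -6944)
n = -6969 (n = -6944 - 1*25 = -6944 - 25 = -6969)
n + h = -6969 + 21863 = 14894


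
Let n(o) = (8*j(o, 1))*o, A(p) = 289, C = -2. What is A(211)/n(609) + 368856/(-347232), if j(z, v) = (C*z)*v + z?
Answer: -11401185491/10731812616 ≈ -1.0624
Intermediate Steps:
j(z, v) = z - 2*v*z (j(z, v) = (-2*z)*v + z = -2*v*z + z = z - 2*v*z)
n(o) = -8*o**2 (n(o) = (8*(o*(1 - 2*1)))*o = (8*(o*(1 - 2)))*o = (8*(o*(-1)))*o = (8*(-o))*o = (-8*o)*o = -8*o**2)
A(211)/n(609) + 368856/(-347232) = 289/((-8*609**2)) + 368856/(-347232) = 289/((-8*370881)) + 368856*(-1/347232) = 289/(-2967048) - 15369/14468 = 289*(-1/2967048) - 15369/14468 = -289/2967048 - 15369/14468 = -11401185491/10731812616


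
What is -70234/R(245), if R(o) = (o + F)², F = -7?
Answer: -35117/28322 ≈ -1.2399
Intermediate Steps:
R(o) = (-7 + o)² (R(o) = (o - 7)² = (-7 + o)²)
-70234/R(245) = -70234/(-7 + 245)² = -70234/(238²) = -70234/56644 = -70234*1/56644 = -35117/28322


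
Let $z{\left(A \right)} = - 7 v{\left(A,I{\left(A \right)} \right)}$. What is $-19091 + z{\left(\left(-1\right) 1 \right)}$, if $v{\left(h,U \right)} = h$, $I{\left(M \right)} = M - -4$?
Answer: $-19084$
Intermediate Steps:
$I{\left(M \right)} = 4 + M$ ($I{\left(M \right)} = M + 4 = 4 + M$)
$z{\left(A \right)} = - 7 A$
$-19091 + z{\left(\left(-1\right) 1 \right)} = -19091 - 7 \left(\left(-1\right) 1\right) = -19091 - -7 = -19091 + 7 = -19084$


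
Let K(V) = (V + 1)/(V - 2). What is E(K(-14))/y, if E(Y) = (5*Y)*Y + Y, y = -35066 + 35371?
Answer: 1053/78080 ≈ 0.013486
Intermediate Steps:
K(V) = (1 + V)/(-2 + V)
y = 305
E(Y) = Y + 5*Y² (E(Y) = 5*Y² + Y = Y + 5*Y²)
E(K(-14))/y = (((1 - 14)/(-2 - 14))*(1 + 5*((1 - 14)/(-2 - 14))))/305 = ((-13/(-16))*(1 + 5*(-13/(-16))))*(1/305) = ((-1/16*(-13))*(1 + 5*(-1/16*(-13))))*(1/305) = (13*(1 + 5*(13/16))/16)*(1/305) = (13*(1 + 65/16)/16)*(1/305) = ((13/16)*(81/16))*(1/305) = (1053/256)*(1/305) = 1053/78080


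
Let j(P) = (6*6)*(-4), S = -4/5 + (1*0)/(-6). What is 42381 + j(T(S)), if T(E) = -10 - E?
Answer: 42237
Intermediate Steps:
S = -4/5 (S = -4*1/5 + 0*(-1/6) = -4/5 + 0 = -4/5 ≈ -0.80000)
j(P) = -144 (j(P) = 36*(-4) = -144)
42381 + j(T(S)) = 42381 - 144 = 42237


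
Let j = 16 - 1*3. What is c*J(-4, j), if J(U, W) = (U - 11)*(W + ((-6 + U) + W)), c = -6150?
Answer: 1476000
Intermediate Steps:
j = 13 (j = 16 - 3 = 13)
J(U, W) = (-11 + U)*(-6 + U + 2*W) (J(U, W) = (-11 + U)*(W + (-6 + U + W)) = (-11 + U)*(-6 + U + 2*W))
c*J(-4, j) = -6150*(66 + (-4)**2 - 22*13 - 17*(-4) + 2*(-4)*13) = -6150*(66 + 16 - 286 + 68 - 104) = -6150*(-240) = 1476000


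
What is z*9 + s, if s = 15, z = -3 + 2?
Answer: 6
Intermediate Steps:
z = -1
z*9 + s = -1*9 + 15 = -9 + 15 = 6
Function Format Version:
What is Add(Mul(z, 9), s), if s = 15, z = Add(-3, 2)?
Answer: 6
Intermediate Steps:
z = -1
Add(Mul(z, 9), s) = Add(Mul(-1, 9), 15) = Add(-9, 15) = 6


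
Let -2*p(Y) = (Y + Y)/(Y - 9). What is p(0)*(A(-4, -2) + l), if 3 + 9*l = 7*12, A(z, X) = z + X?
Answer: 0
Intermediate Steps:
A(z, X) = X + z
p(Y) = -Y/(-9 + Y) (p(Y) = -(Y + Y)/(2*(Y - 9)) = -2*Y/(2*(-9 + Y)) = -Y/(-9 + Y))
l = 9 (l = -1/3 + (7*12)/9 = -1/3 + (1/9)*84 = -1/3 + 28/3 = 9)
p(0)*(A(-4, -2) + l) = (-1*0/(-9 + 0))*((-2 - 4) + 9) = (-1*0/(-9))*(-6 + 9) = -1*0*(-1/9)*3 = 0*3 = 0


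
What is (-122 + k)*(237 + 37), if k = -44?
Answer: -45484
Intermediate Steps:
(-122 + k)*(237 + 37) = (-122 - 44)*(237 + 37) = -166*274 = -45484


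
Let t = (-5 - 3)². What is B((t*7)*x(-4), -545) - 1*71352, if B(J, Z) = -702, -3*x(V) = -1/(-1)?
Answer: -72054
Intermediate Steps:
x(V) = -⅓ (x(V) = -(-1)/(3*(-1)) = -(-1)*(-1)/3 = -⅓*1 = -⅓)
t = 64 (t = (-8)² = 64)
B((t*7)*x(-4), -545) - 1*71352 = -702 - 1*71352 = -702 - 71352 = -72054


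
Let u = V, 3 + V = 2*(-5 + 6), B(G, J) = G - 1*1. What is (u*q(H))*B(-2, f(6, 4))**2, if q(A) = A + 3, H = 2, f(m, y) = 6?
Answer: -45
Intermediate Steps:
B(G, J) = -1 + G (B(G, J) = G - 1 = -1 + G)
V = -1 (V = -3 + 2*(-5 + 6) = -3 + 2*1 = -3 + 2 = -1)
q(A) = 3 + A
u = -1
(u*q(H))*B(-2, f(6, 4))**2 = (-(3 + 2))*(-1 - 2)**2 = -1*5*(-3)**2 = -5*9 = -45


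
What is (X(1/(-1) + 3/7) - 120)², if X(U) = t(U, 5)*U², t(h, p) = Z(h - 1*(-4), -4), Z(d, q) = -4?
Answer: 35331136/2401 ≈ 14715.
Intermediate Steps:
t(h, p) = -4
X(U) = -4*U²
(X(1/(-1) + 3/7) - 120)² = (-4*(1/(-1) + 3/7)² - 120)² = (-4*(1*(-1) + 3*(⅐))² - 120)² = (-4*(-1 + 3/7)² - 120)² = (-4*(-4/7)² - 120)² = (-4*16/49 - 120)² = (-64/49 - 120)² = (-5944/49)² = 35331136/2401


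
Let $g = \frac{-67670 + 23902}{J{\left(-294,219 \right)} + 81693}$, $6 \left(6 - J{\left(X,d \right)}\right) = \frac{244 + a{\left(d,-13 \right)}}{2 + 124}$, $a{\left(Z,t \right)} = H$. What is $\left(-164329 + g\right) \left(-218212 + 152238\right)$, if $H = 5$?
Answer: $\frac{223205028846550054}{20588065} \approx 1.0841 \cdot 10^{10}$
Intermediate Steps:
$a{\left(Z,t \right)} = 5$
$J{\left(X,d \right)} = \frac{1429}{252}$ ($J{\left(X,d \right)} = 6 - \frac{\left(244 + 5\right) \frac{1}{2 + 124}}{6} = 6 - \frac{249 \cdot \frac{1}{126}}{6} = 6 - \frac{83}{252} = \frac{1429}{252}$)
$g = - \frac{11029536}{20588065}$ ($g = \frac{-67670 + 23902}{\frac{1429}{252} + 81693} = - \frac{43768}{\frac{20588065}{252}} = \left(-43768\right) \frac{252}{20588065} = - \frac{11029536}{20588065} \approx -0.53572$)
$\left(-164329 + g\right) \left(-218212 + 152238\right) = \left(-164329 - \frac{11029536}{20588065}\right) \left(-218212 + 152238\right) = \left(- \frac{3383227162921}{20588065}\right) \left(-65974\right) = \frac{223205028846550054}{20588065}$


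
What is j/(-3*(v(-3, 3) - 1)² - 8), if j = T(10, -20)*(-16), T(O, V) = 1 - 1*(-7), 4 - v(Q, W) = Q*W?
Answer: 16/55 ≈ 0.29091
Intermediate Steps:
v(Q, W) = 4 - Q*W
T(O, V) = 8 (T(O, V) = 1 + 7 = 8)
j = -128 (j = 8*(-16) = -128)
j/(-3*(v(-3, 3) - 1)² - 8) = -128/(-3*((4 - 1*(-3)*3) - 1)² - 8) = -128/(-3*((4 + 9) - 1)² - 8) = -128/(-3*(13 - 1)² - 8) = -128/(-3*12² - 8) = -128/(-3*144 - 8) = -128/(-432 - 8) = -128/(-440) = -128*(-1/440) = 16/55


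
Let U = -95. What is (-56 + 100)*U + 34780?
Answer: 30600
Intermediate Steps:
(-56 + 100)*U + 34780 = (-56 + 100)*(-95) + 34780 = 44*(-95) + 34780 = -4180 + 34780 = 30600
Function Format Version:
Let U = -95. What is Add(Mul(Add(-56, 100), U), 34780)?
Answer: 30600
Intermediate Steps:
Add(Mul(Add(-56, 100), U), 34780) = Add(Mul(Add(-56, 100), -95), 34780) = Add(Mul(44, -95), 34780) = Add(-4180, 34780) = 30600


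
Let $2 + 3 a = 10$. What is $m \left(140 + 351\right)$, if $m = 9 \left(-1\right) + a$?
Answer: $- \frac{9329}{3} \approx -3109.7$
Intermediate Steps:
$a = \frac{8}{3}$ ($a = - \frac{2}{3} + \frac{1}{3} \cdot 10 = - \frac{2}{3} + \frac{10}{3} = \frac{8}{3} \approx 2.6667$)
$m = - \frac{19}{3}$ ($m = 9 \left(-1\right) + \frac{8}{3} = -9 + \frac{8}{3} = - \frac{19}{3} \approx -6.3333$)
$m \left(140 + 351\right) = - \frac{19 \left(140 + 351\right)}{3} = \left(- \frac{19}{3}\right) 491 = - \frac{9329}{3}$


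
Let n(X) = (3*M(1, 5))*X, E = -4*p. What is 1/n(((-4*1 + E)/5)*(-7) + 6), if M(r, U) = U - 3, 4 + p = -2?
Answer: -1/132 ≈ -0.0075758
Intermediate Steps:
p = -6 (p = -4 - 2 = -6)
M(r, U) = -3 + U
E = 24 (E = -4*(-6) = 24)
n(X) = 6*X (n(X) = (3*(-3 + 5))*X = (3*2)*X = 6*X)
1/n(((-4*1 + E)/5)*(-7) + 6) = 1/(6*(((-4*1 + 24)/5)*(-7) + 6)) = 1/(6*(((-4 + 24)*(⅕))*(-7) + 6)) = 1/(6*((20*(⅕))*(-7) + 6)) = 1/(6*(4*(-7) + 6)) = 1/(6*(-28 + 6)) = 1/(6*(-22)) = 1/(-132) = -1/132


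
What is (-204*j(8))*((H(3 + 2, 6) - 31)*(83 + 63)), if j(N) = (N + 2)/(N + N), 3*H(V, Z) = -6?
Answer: 614295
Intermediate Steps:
H(V, Z) = -2 (H(V, Z) = (1/3)*(-6) = -2)
j(N) = (2 + N)/(2*N) (j(N) = (2 + N)/((2*N)) = (2 + N)*(1/(2*N)) = (2 + N)/(2*N))
(-204*j(8))*((H(3 + 2, 6) - 31)*(83 + 63)) = (-102*(2 + 8)/8)*((-2 - 31)*(83 + 63)) = (-102*10/8)*(-33*146) = -204*5/8*(-4818) = -255/2*(-4818) = 614295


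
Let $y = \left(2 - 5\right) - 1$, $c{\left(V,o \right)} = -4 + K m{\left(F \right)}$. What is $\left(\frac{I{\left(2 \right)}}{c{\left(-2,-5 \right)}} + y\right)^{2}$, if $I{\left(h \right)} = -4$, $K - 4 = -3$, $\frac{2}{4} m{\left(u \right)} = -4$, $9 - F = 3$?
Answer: $\frac{121}{9} \approx 13.444$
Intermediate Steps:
$F = 6$ ($F = 9 - 3 = 6$)
$m{\left(u \right)} = -8$ ($m{\left(u \right)} = 2 \left(-4\right) = -8$)
$K = 1$ ($K = 4 - 3 = 1$)
$c{\left(V,o \right)} = -12$ ($c{\left(V,o \right)} = -4 + 1 \left(-8\right) = -4 - 8 = -12$)
$y = -4$ ($y = -3 - 1 = -4$)
$\left(\frac{I{\left(2 \right)}}{c{\left(-2,-5 \right)}} + y\right)^{2} = \left(- \frac{4}{-12} - 4\right)^{2} = \left(\left(-4\right) \left(- \frac{1}{12}\right) - 4\right)^{2} = \left(\frac{1}{3} - 4\right)^{2} = \left(- \frac{11}{3}\right)^{2} = \frac{121}{9}$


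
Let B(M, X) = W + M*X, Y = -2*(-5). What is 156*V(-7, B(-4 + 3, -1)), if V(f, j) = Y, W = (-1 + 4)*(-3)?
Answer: 1560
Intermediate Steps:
W = -9 (W = 3*(-3) = -9)
Y = 10
B(M, X) = -9 + M*X
V(f, j) = 10
156*V(-7, B(-4 + 3, -1)) = 156*10 = 1560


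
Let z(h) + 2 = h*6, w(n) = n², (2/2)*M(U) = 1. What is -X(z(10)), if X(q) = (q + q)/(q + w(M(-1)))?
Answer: -116/59 ≈ -1.9661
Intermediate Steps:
M(U) = 1
z(h) = -2 + 6*h (z(h) = -2 + h*6 = -2 + 6*h)
X(q) = 2*q/(1 + q) (X(q) = (q + q)/(q + 1²) = (2*q)/(q + 1) = (2*q)/(1 + q) = 2*q/(1 + q))
-X(z(10)) = -2*(-2 + 6*10)/(1 + (-2 + 6*10)) = -2*(-2 + 60)/(1 + (-2 + 60)) = -2*58/(1 + 58) = -2*58/59 = -1*116/59 = -116/59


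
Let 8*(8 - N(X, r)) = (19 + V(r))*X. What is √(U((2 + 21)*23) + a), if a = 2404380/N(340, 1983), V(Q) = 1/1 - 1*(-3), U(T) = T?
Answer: I*√7335293231/1939 ≈ 44.17*I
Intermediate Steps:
V(Q) = 4 (V(Q) = 1 + 3 = 4)
N(X, r) = 8 - 23*X/8 (N(X, r) = 8 - (19 + 4)*X/8 = 8 - 23*X/8)
a = -4808760/1939 (a = 2404380/(8 - 23/8*340) = 2404380/(8 - 1955/2) = 2404380/(-1939/2) = 2404380*(-2/1939) = -4808760/1939 ≈ -2480.0)
√(U((2 + 21)*23) + a) = √((2 + 21)*23 - 4808760/1939) = √(23*23 - 4808760/1939) = √(529 - 4808760/1939) = √(-3783029/1939) = I*√7335293231/1939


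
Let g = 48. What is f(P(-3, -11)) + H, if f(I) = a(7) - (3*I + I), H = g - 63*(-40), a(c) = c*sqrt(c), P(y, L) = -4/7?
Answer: 17992/7 + 7*sqrt(7) ≈ 2588.8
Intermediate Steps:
P(y, L) = -4/7 (P(y, L) = -4*1/7 = -4/7)
a(c) = c**(3/2)
H = 2568 (H = 48 - 63*(-40) = 48 + 2520 = 2568)
f(I) = -4*I + 7*sqrt(7) (f(I) = 7**(3/2) - (3*I + I) = 7*sqrt(7) - 4*I = -4*I + 7*sqrt(7))
f(P(-3, -11)) + H = (-4*(-4/7) + 7*sqrt(7)) + 2568 = (16/7 + 7*sqrt(7)) + 2568 = 17992/7 + 7*sqrt(7)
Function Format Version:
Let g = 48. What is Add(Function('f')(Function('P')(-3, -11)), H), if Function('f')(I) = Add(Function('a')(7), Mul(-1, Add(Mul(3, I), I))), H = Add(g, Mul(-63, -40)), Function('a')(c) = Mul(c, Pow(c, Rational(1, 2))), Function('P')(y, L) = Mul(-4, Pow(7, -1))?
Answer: Add(Rational(17992, 7), Mul(7, Pow(7, Rational(1, 2)))) ≈ 2588.8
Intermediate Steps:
Function('P')(y, L) = Rational(-4, 7) (Function('P')(y, L) = Mul(-4, Rational(1, 7)) = Rational(-4, 7))
Function('a')(c) = Pow(c, Rational(3, 2))
H = 2568 (H = Add(48, Mul(-63, -40)) = Add(48, 2520) = 2568)
Function('f')(I) = Add(Mul(-4, I), Mul(7, Pow(7, Rational(1, 2)))) (Function('f')(I) = Add(Pow(7, Rational(3, 2)), Mul(-1, Add(Mul(3, I), I))) = Add(Mul(7, Pow(7, Rational(1, 2))), Mul(-1, Mul(4, I))) = Add(Mul(7, Pow(7, Rational(1, 2))), Mul(-4, I)) = Add(Mul(-4, I), Mul(7, Pow(7, Rational(1, 2)))))
Add(Function('f')(Function('P')(-3, -11)), H) = Add(Add(Mul(-4, Rational(-4, 7)), Mul(7, Pow(7, Rational(1, 2)))), 2568) = Add(Add(Rational(16, 7), Mul(7, Pow(7, Rational(1, 2)))), 2568) = Add(Rational(17992, 7), Mul(7, Pow(7, Rational(1, 2))))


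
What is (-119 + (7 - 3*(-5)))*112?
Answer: -10864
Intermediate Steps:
(-119 + (7 - 3*(-5)))*112 = (-119 + (7 + 15))*112 = (-119 + 22)*112 = -97*112 = -10864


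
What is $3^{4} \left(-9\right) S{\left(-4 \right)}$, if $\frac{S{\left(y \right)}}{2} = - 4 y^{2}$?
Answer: $93312$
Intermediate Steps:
$S{\left(y \right)} = - 8 y^{2}$ ($S{\left(y \right)} = 2 \left(- 4 y^{2}\right) = - 8 y^{2}$)
$3^{4} \left(-9\right) S{\left(-4 \right)} = 3^{4} \left(-9\right) \left(- 8 \left(-4\right)^{2}\right) = 81 \left(-9\right) \left(\left(-8\right) 16\right) = \left(-729\right) \left(-128\right) = 93312$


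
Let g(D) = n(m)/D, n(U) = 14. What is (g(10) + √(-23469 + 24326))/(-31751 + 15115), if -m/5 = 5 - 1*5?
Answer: -7/83180 - √857/16636 ≈ -0.0018439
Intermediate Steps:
m = 0 (m = -5*(5 - 1*5) = -5*(5 - 5) = -5*0 = 0)
g(D) = 14/D
(g(10) + √(-23469 + 24326))/(-31751 + 15115) = (14/10 + √(-23469 + 24326))/(-31751 + 15115) = (14*(⅒) + √857)/(-16636) = (7/5 + √857)*(-1/16636) = -7/83180 - √857/16636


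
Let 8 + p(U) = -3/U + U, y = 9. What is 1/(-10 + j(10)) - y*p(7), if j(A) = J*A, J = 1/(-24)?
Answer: 11166/875 ≈ 12.761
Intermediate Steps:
J = -1/24 ≈ -0.041667
j(A) = -A/24
p(U) = -8 + U - 3/U (p(U) = -8 + (-3/U + U) = -8 + (U - 3/U) = -8 + U - 3/U)
1/(-10 + j(10)) - y*p(7) = 1/(-10 - 1/24*10) - 9*(-8 + 7 - 3/7) = 1/(-10 - 5/12) - 9*(-8 + 7 - 3*⅐) = 1/(-125/12) - 9*(-8 + 7 - 3/7) = -12/125 - 9*(-10)/7 = -12/125 - 1*(-90/7) = -12/125 + 90/7 = 11166/875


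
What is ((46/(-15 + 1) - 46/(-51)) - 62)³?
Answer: -12143210521625/45499293 ≈ -2.6689e+5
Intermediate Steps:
((46/(-15 + 1) - 46/(-51)) - 62)³ = ((46/(-14) - 46*(-1/51)) - 62)³ = ((46*(-1/14) + 46/51) - 62)³ = ((-23/7 + 46/51) - 62)³ = (-851/357 - 62)³ = (-22985/357)³ = -12143210521625/45499293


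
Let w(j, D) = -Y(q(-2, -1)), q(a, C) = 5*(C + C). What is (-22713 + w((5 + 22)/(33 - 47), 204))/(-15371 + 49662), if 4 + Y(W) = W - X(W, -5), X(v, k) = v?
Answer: -22709/34291 ≈ -0.66224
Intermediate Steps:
q(a, C) = 10*C (q(a, C) = 5*(2*C) = 10*C)
Y(W) = -4 (Y(W) = -4 + (W - W) = -4 + 0 = -4)
w(j, D) = 4 (w(j, D) = -1*(-4) = 4)
(-22713 + w((5 + 22)/(33 - 47), 204))/(-15371 + 49662) = (-22713 + 4)/(-15371 + 49662) = -22709/34291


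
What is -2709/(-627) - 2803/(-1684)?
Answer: 2106479/351956 ≈ 5.9851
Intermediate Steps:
-2709/(-627) - 2803/(-1684) = -2709*(-1/627) - 2803*(-1/1684) = 903/209 + 2803/1684 = 2106479/351956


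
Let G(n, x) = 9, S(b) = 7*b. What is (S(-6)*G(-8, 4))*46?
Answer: -17388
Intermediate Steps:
(S(-6)*G(-8, 4))*46 = ((7*(-6))*9)*46 = -42*9*46 = -378*46 = -17388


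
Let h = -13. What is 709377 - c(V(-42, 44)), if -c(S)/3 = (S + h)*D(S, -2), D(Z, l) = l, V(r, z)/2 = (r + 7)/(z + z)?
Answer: 15608115/22 ≈ 7.0946e+5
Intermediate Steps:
V(r, z) = (7 + r)/z (V(r, z) = 2*((r + 7)/(z + z)) = 2*((7 + r)/((2*z))) = 2*((7 + r)*(1/(2*z))) = 2*((7 + r)/(2*z)) = (7 + r)/z)
c(S) = -78 + 6*S (c(S) = -3*(S - 13)*(-2) = -3*(-13 + S)*(-2) = -3*(26 - 2*S) = -78 + 6*S)
709377 - c(V(-42, 44)) = 709377 - (-78 + 6*((7 - 42)/44)) = 709377 - (-78 + 6*((1/44)*(-35))) = 709377 - (-78 + 6*(-35/44)) = 709377 - (-78 - 105/22) = 709377 - 1*(-1821/22) = 709377 + 1821/22 = 15608115/22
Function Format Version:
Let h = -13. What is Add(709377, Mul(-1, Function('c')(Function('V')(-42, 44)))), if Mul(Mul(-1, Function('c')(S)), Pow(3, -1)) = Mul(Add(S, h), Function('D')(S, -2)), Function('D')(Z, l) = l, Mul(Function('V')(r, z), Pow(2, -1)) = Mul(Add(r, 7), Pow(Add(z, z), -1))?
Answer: Rational(15608115, 22) ≈ 7.0946e+5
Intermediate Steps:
Function('V')(r, z) = Mul(Pow(z, -1), Add(7, r)) (Function('V')(r, z) = Mul(2, Mul(Add(r, 7), Pow(Add(z, z), -1))) = Mul(2, Mul(Add(7, r), Pow(Mul(2, z), -1))) = Mul(2, Mul(Add(7, r), Mul(Rational(1, 2), Pow(z, -1)))) = Mul(2, Mul(Rational(1, 2), Pow(z, -1), Add(7, r))) = Mul(Pow(z, -1), Add(7, r)))
Function('c')(S) = Add(-78, Mul(6, S)) (Function('c')(S) = Mul(-3, Mul(Add(S, -13), -2)) = Mul(-3, Mul(Add(-13, S), -2)) = Mul(-3, Add(26, Mul(-2, S))) = Add(-78, Mul(6, S)))
Add(709377, Mul(-1, Function('c')(Function('V')(-42, 44)))) = Add(709377, Mul(-1, Add(-78, Mul(6, Mul(Pow(44, -1), Add(7, -42)))))) = Add(709377, Mul(-1, Add(-78, Mul(6, Mul(Rational(1, 44), -35))))) = Add(709377, Mul(-1, Add(-78, Mul(6, Rational(-35, 44))))) = Add(709377, Mul(-1, Add(-78, Rational(-105, 22)))) = Add(709377, Mul(-1, Rational(-1821, 22))) = Add(709377, Rational(1821, 22)) = Rational(15608115, 22)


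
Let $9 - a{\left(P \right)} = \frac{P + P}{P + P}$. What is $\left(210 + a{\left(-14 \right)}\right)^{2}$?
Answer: $47524$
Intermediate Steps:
$a{\left(P \right)} = 8$ ($a{\left(P \right)} = 9 - \frac{P + P}{P + P} = 9 - \frac{2 P}{2 P} = 9 - 2 P \frac{1}{2 P} = 9 - 1 = 8$)
$\left(210 + a{\left(-14 \right)}\right)^{2} = \left(210 + 8\right)^{2} = 218^{2} = 47524$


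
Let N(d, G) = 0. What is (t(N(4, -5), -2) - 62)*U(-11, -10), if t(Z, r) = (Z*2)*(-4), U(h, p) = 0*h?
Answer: 0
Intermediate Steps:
U(h, p) = 0
t(Z, r) = -8*Z (t(Z, r) = (2*Z)*(-4) = -8*Z)
(t(N(4, -5), -2) - 62)*U(-11, -10) = (-8*0 - 62)*0 = (0 - 62)*0 = -62*0 = 0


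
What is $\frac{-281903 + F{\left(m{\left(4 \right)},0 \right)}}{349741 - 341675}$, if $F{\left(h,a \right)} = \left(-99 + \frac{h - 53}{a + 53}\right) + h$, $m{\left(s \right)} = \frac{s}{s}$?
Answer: $- \frac{14946105}{427498} \approx -34.962$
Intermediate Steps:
$m{\left(s \right)} = 1$
$F{\left(h,a \right)} = -99 + h + \frac{-53 + h}{53 + a}$ ($F{\left(h,a \right)} = \left(-99 + \frac{-53 + h}{53 + a}\right) + h = -99 + h + \frac{-53 + h}{53 + a}$)
$\frac{-281903 + F{\left(m{\left(4 \right)},0 \right)}}{349741 - 341675} = \frac{-281903 + \frac{-5300 - 0 + 54 \cdot 1 + 0 \cdot 1}{53 + 0}}{349741 - 341675} = \frac{-281903 + \frac{-5300 + 0 + 54 + 0}{53}}{8066} = \left(-281903 + \frac{1}{53} \left(-5246\right)\right) \frac{1}{8066} = \left(-281903 - \frac{5246}{53}\right) \frac{1}{8066} = \left(- \frac{14946105}{53}\right) \frac{1}{8066} = - \frac{14946105}{427498}$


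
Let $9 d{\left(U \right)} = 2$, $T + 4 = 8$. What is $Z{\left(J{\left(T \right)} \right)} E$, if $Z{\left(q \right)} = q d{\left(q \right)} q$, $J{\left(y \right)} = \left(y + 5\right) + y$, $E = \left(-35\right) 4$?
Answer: $- \frac{47320}{9} \approx -5257.8$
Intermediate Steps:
$T = 4$ ($T = -4 + 8 = 4$)
$d{\left(U \right)} = \frac{2}{9}$ ($d{\left(U \right)} = \frac{1}{9} \cdot 2 = \frac{2}{9}$)
$E = -140$
$J{\left(y \right)} = 5 + 2 y$ ($J{\left(y \right)} = \left(5 + y\right) + y = 5 + 2 y$)
$Z{\left(q \right)} = \frac{2 q^{2}}{9}$ ($Z{\left(q \right)} = q \frac{2}{9} q = \frac{2 q}{9} q = \frac{2 q^{2}}{9}$)
$Z{\left(J{\left(T \right)} \right)} E = \frac{2 \left(5 + 2 \cdot 4\right)^{2}}{9} \left(-140\right) = \frac{2 \left(5 + 8\right)^{2}}{9} \left(-140\right) = \frac{2 \cdot 13^{2}}{9} \left(-140\right) = \frac{2}{9} \cdot 169 \left(-140\right) = \frac{338}{9} \left(-140\right) = - \frac{47320}{9}$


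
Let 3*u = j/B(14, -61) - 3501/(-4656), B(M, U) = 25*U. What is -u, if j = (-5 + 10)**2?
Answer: -69635/284016 ≈ -0.24518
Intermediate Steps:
j = 25 (j = 5**2 = 25)
u = 69635/284016 (u = (25/((25*(-61))) - 3501/(-4656))/3 = (25/(-1525) - 3501*(-1/4656))/3 = (25*(-1/1525) + 1167/1552)/3 = (-1/61 + 1167/1552)/3 = (1/3)*(69635/94672) = 69635/284016 ≈ 0.24518)
-u = -1*69635/284016 = -69635/284016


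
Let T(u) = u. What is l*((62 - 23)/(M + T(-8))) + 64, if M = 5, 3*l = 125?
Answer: -1433/3 ≈ -477.67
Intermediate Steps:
l = 125/3 (l = (⅓)*125 = 125/3 ≈ 41.667)
l*((62 - 23)/(M + T(-8))) + 64 = 125*((62 - 23)/(5 - 8))/3 + 64 = 125*(39/(-3))/3 + 64 = 125*(39*(-⅓))/3 + 64 = (125/3)*(-13) + 64 = -1625/3 + 64 = -1433/3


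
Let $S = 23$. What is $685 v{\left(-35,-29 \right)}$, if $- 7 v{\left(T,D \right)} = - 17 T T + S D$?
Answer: $\frac{14722020}{7} \approx 2.1031 \cdot 10^{6}$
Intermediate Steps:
$v{\left(T,D \right)} = - \frac{23 D}{7} + \frac{17 T^{2}}{7}$ ($v{\left(T,D \right)} = - \frac{- 17 T T + 23 D}{7} = - \frac{- 17 T^{2} + 23 D}{7} = - \frac{23 D}{7} + \frac{17 T^{2}}{7}$)
$685 v{\left(-35,-29 \right)} = 685 \left(\left(- \frac{23}{7}\right) \left(-29\right) + \frac{17 \left(-35\right)^{2}}{7}\right) = 685 \left(\frac{667}{7} + \frac{17}{7} \cdot 1225\right) = 685 \left(\frac{667}{7} + 2975\right) = 685 \cdot \frac{21492}{7} = \frac{14722020}{7}$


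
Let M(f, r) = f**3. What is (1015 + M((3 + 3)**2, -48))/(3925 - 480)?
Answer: 3667/265 ≈ 13.838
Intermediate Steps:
(1015 + M((3 + 3)**2, -48))/(3925 - 480) = (1015 + ((3 + 3)**2)**3)/(3925 - 480) = (1015 + (6**2)**3)/3445 = (1015 + 36**3)*(1/3445) = (1015 + 46656)*(1/3445) = 47671*(1/3445) = 3667/265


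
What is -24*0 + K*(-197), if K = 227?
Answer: -44719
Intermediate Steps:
-24*0 + K*(-197) = -24*0 + 227*(-197) = 0 - 44719 = -44719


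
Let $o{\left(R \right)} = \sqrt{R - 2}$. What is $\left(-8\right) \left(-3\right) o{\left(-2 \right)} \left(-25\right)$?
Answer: $- 1200 i \approx - 1200.0 i$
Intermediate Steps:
$o{\left(R \right)} = \sqrt{-2 + R}$
$\left(-8\right) \left(-3\right) o{\left(-2 \right)} \left(-25\right) = \left(-8\right) \left(-3\right) \sqrt{-2 - 2} \left(-25\right) = 24 \sqrt{-4} \left(-25\right) = 24 \cdot 2 i \left(-25\right) = 48 i \left(-25\right) = - 1200 i$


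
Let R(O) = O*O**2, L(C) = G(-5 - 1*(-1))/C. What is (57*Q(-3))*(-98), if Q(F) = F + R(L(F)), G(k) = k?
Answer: 31654/9 ≈ 3517.1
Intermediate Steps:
L(C) = -4/C (L(C) = (-5 - 1*(-1))/C = (-5 + 1)/C = -4/C)
R(O) = O**3
Q(F) = F - 64/F**3 (Q(F) = F + (-4/F)**3 = F - 64/F**3)
(57*Q(-3))*(-98) = (57*(-3 - 64/(-3)**3))*(-98) = (57*(-3 - 64*(-1/27)))*(-98) = (57*(-3 + 64/27))*(-98) = (57*(-17/27))*(-98) = -323/9*(-98) = 31654/9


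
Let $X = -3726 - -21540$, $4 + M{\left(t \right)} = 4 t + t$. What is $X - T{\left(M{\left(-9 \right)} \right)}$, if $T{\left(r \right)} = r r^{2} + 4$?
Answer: $135459$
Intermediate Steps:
$M{\left(t \right)} = -4 + 5 t$ ($M{\left(t \right)} = -4 + \left(4 t + t\right) = -4 + 5 t$)
$X = 17814$ ($X = -3726 + 21540 = 17814$)
$T{\left(r \right)} = 4 + r^{3}$ ($T{\left(r \right)} = r^{3} + 4 = 4 + r^{3}$)
$X - T{\left(M{\left(-9 \right)} \right)} = 17814 - \left(4 + \left(-4 + 5 \left(-9\right)\right)^{3}\right) = 17814 - \left(4 + \left(-4 - 45\right)^{3}\right) = 17814 - \left(4 + \left(-49\right)^{3}\right) = 17814 - \left(4 - 117649\right) = 17814 - -117645 = 17814 + 117645 = 135459$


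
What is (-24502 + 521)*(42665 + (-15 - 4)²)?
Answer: -1031806506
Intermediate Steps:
(-24502 + 521)*(42665 + (-15 - 4)²) = -23981*(42665 + (-19)²) = -23981*(42665 + 361) = -23981*43026 = -1031806506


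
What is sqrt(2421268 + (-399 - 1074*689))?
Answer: sqrt(1680883) ≈ 1296.5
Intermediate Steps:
sqrt(2421268 + (-399 - 1074*689)) = sqrt(2421268 + (-399 - 739986)) = sqrt(2421268 - 740385) = sqrt(1680883)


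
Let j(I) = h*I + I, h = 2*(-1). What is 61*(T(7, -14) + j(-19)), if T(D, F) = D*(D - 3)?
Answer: 2867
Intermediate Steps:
h = -2
j(I) = -I (j(I) = -2*I + I = -I)
T(D, F) = D*(-3 + D)
61*(T(7, -14) + j(-19)) = 61*(7*(-3 + 7) - 1*(-19)) = 61*(7*4 + 19) = 61*(28 + 19) = 61*47 = 2867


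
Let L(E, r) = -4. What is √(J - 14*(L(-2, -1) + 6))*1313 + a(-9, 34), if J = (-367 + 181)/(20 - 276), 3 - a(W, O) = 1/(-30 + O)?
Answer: 11/4 + 1313*I*√6982/16 ≈ 2.75 + 6857.0*I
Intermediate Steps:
a(W, O) = 3 - 1/(-30 + O)
J = 93/128 (J = -186/(-256) = -186*(-1/256) = 93/128 ≈ 0.72656)
√(J - 14*(L(-2, -1) + 6))*1313 + a(-9, 34) = √(93/128 - 14*(-4 + 6))*1313 + (-91 + 3*34)/(-30 + 34) = √(93/128 - 14*2)*1313 + (-91 + 102)/4 = √(93/128 - 28)*1313 + (¼)*11 = √(-3491/128)*1313 + 11/4 = (I*√6982/16)*1313 + 11/4 = 1313*I*√6982/16 + 11/4 = 11/4 + 1313*I*√6982/16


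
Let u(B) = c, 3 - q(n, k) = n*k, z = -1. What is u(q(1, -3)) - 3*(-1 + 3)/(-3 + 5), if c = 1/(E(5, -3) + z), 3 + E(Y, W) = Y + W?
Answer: -7/2 ≈ -3.5000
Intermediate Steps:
q(n, k) = 3 - k*n (q(n, k) = 3 - n*k = 3 - k*n)
E(Y, W) = -3 + W + Y (E(Y, W) = -3 + (Y + W) = -3 + (W + Y) = -3 + W + Y)
c = -1/2 (c = 1/((-3 - 3 + 5) - 1) = 1/(-1 - 1) = 1/(-2) = -1/2 ≈ -0.50000)
u(B) = -1/2
u(q(1, -3)) - 3*(-1 + 3)/(-3 + 5) = -1/2 - 3*(-1 + 3)/(-3 + 5) = -1/2 - 6/2 = -1/2 - 3*1 = -1/2 - 3 = -7/2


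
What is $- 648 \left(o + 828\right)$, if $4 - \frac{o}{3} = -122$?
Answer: $-781488$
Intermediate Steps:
$o = 378$ ($o = 12 - -366 = 12 + 366 = 378$)
$- 648 \left(o + 828\right) = - 648 \left(378 + 828\right) = \left(-648\right) 1206 = -781488$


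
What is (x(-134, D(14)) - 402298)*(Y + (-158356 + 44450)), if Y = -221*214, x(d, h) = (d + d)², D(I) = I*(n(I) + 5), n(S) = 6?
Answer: 53272408800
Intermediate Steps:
D(I) = 11*I (D(I) = I*(6 + 5) = I*11 = 11*I)
x(d, h) = 4*d² (x(d, h) = (2*d)² = 4*d²)
Y = -47294
(x(-134, D(14)) - 402298)*(Y + (-158356 + 44450)) = (4*(-134)² - 402298)*(-47294 + (-158356 + 44450)) = (4*17956 - 402298)*(-47294 - 113906) = (71824 - 402298)*(-161200) = -330474*(-161200) = 53272408800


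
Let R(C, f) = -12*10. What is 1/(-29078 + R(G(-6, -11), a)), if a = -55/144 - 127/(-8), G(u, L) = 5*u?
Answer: -1/29198 ≈ -3.4249e-5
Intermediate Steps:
a = 2231/144 (a = -55*1/144 - 127*(-⅛) = -55/144 + 127/8 = 2231/144 ≈ 15.493)
R(C, f) = -120
1/(-29078 + R(G(-6, -11), a)) = 1/(-29078 - 120) = 1/(-29198) = -1/29198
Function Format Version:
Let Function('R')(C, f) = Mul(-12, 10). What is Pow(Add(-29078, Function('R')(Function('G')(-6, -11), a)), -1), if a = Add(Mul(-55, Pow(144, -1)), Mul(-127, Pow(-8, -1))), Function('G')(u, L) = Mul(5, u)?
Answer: Rational(-1, 29198) ≈ -3.4249e-5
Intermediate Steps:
a = Rational(2231, 144) (a = Add(Mul(-55, Rational(1, 144)), Mul(-127, Rational(-1, 8))) = Add(Rational(-55, 144), Rational(127, 8)) = Rational(2231, 144) ≈ 15.493)
Function('R')(C, f) = -120
Pow(Add(-29078, Function('R')(Function('G')(-6, -11), a)), -1) = Pow(Add(-29078, -120), -1) = Pow(-29198, -1) = Rational(-1, 29198)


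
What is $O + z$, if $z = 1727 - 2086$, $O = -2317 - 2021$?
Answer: $-4697$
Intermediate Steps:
$O = -4338$
$z = -359$ ($z = 1727 - 2086 = -359$)
$O + z = -4338 - 359 = -4697$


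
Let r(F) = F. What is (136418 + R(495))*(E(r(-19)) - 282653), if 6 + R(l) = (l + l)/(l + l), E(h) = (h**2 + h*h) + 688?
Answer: -38365201359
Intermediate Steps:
E(h) = 688 + 2*h**2 (E(h) = (h**2 + h**2) + 688 = 2*h**2 + 688 = 688 + 2*h**2)
R(l) = -5 (R(l) = -6 + (l + l)/(l + l) = -6 + (2*l)/((2*l)) = -6 + (2*l)*(1/(2*l)) = -6 + 1 = -5)
(136418 + R(495))*(E(r(-19)) - 282653) = (136418 - 5)*((688 + 2*(-19)**2) - 282653) = 136413*((688 + 2*361) - 282653) = 136413*((688 + 722) - 282653) = 136413*(1410 - 282653) = 136413*(-281243) = -38365201359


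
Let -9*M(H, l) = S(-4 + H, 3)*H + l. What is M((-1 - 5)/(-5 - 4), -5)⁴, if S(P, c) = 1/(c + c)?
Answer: 3748096/43046721 ≈ 0.087070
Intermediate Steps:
S(P, c) = 1/(2*c)
M(H, l) = -l/9 - H/54 (M(H, l) = -(((½)/3)*H + l)/9 = -(((½)*(⅓))*H + l)/9 = -(H/6 + l)/9 = -(l + H/6)/9 = -l/9 - H/54)
M((-1 - 5)/(-5 - 4), -5)⁴ = (-⅑*(-5) - (-1 - 5)/(54*(-5 - 4)))⁴ = (5/9 - (-1)/(9*(-9)))⁴ = (5/9 - (-1)*(-1)/(9*9))⁴ = (5/9 - 1/54*⅔)⁴ = (5/9 - 1/81)⁴ = (44/81)⁴ = 3748096/43046721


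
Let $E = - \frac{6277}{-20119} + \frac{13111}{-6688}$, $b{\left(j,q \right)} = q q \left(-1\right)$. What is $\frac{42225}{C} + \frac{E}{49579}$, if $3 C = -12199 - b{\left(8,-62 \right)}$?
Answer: $- \frac{119107712362917}{7855873333792} \approx -15.162$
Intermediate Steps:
$b{\left(j,q \right)} = - q^{2}$ ($b{\left(j,q \right)} = q^{2} \left(-1\right) = - q^{2}$)
$C = -2785$ ($C = \frac{-12199 - - \left(-62\right)^{2}}{3} = \frac{-12199 - \left(-1\right) 3844}{3} = \frac{-12199 - -3844}{3} = \frac{-12199 + 3844}{3} = \frac{1}{3} \left(-8355\right) = -2785$)
$E = - \frac{20163603}{12232352}$ ($E = \left(-6277\right) \left(- \frac{1}{20119}\right) + 13111 \left(- \frac{1}{6688}\right) = \frac{6277}{20119} - \frac{13111}{6688} = - \frac{20163603}{12232352} \approx -1.6484$)
$\frac{42225}{C} + \frac{E}{49579} = \frac{42225}{-2785} - \frac{20163603}{12232352 \cdot 49579} = 42225 \left(- \frac{1}{2785}\right) - \frac{468921}{14103901856} = - \frac{8445}{557} - \frac{468921}{14103901856} = - \frac{119107712362917}{7855873333792}$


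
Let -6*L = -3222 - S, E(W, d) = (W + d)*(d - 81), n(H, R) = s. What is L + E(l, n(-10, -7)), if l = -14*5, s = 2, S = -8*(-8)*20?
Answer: 18367/3 ≈ 6122.3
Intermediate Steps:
S = 1280 (S = 64*20 = 1280)
l = -70
n(H, R) = 2
E(W, d) = (-81 + d)*(W + d) (E(W, d) = (W + d)*(-81 + d) = (-81 + d)*(W + d))
L = 2251/3 (L = -(-3222 - 1*1280)/6 = -(-3222 - 1280)/6 = -⅙*(-4502) = 2251/3 ≈ 750.33)
L + E(l, n(-10, -7)) = 2251/3 + (2² - 81*(-70) - 81*2 - 70*2) = 2251/3 + (4 + 5670 - 162 - 140) = 2251/3 + 5372 = 18367/3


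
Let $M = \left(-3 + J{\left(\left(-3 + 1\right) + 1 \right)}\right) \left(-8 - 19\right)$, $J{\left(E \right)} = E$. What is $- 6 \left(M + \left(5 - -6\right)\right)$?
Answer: $-714$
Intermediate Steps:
$M = 108$ ($M = \left(-3 + \left(\left(-3 + 1\right) + 1\right)\right) \left(-8 - 19\right) = \left(-3 + \left(-2 + 1\right)\right) \left(-27\right) = \left(-3 - 1\right) \left(-27\right) = \left(-4\right) \left(-27\right) = 108$)
$- 6 \left(M + \left(5 - -6\right)\right) = - 6 \left(108 + \left(5 - -6\right)\right) = - 6 \left(108 + \left(5 + 6\right)\right) = - 6 \left(108 + 11\right) = \left(-6\right) 119 = -714$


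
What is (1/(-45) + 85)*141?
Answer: 179728/15 ≈ 11982.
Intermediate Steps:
(1/(-45) + 85)*141 = (-1/45 + 85)*141 = (3824/45)*141 = 179728/15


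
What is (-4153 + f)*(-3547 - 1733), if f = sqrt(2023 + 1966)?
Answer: 21927840 - 5280*sqrt(3989) ≈ 2.1594e+7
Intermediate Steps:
f = sqrt(3989) ≈ 63.159
(-4153 + f)*(-3547 - 1733) = (-4153 + sqrt(3989))*(-3547 - 1733) = (-4153 + sqrt(3989))*(-5280) = 21927840 - 5280*sqrt(3989)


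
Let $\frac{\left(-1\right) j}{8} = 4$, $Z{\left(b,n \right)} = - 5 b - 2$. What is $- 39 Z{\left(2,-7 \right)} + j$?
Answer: $436$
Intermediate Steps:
$Z{\left(b,n \right)} = -2 - 5 b$
$j = -32$ ($j = \left(-8\right) 4 = -32$)
$- 39 Z{\left(2,-7 \right)} + j = - 39 \left(-2 - 10\right) - 32 = \left(-39\right) \left(-12\right) - 32 = 468 - 32 = 436$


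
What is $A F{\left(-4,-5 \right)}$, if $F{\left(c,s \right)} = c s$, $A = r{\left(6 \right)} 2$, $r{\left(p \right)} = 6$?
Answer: $240$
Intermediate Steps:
$A = 12$ ($A = 6 \cdot 2 = 12$)
$A F{\left(-4,-5 \right)} = 12 \left(\left(-4\right) \left(-5\right)\right) = 12 \cdot 20 = 240$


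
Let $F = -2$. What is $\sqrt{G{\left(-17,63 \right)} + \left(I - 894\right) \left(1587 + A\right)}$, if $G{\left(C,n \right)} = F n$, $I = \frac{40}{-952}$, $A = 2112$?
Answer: $\frac{3 i \sqrt{5203675673}}{119} \approx 1818.6 i$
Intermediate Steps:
$I = - \frac{5}{119}$ ($I = 40 \left(- \frac{1}{952}\right) = - \frac{5}{119} \approx -0.042017$)
$G{\left(C,n \right)} = - 2 n$
$\sqrt{G{\left(-17,63 \right)} + \left(I - 894\right) \left(1587 + A\right)} = \sqrt{\left(-2\right) 63 + \left(- \frac{5}{119} - 894\right) \left(1587 + 2112\right)} = \sqrt{-126 - \frac{393540309}{119}} = \sqrt{- \frac{393555303}{119}} = \frac{3 i \sqrt{5203675673}}{119}$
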